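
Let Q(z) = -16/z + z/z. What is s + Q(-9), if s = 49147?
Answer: 442348/9 ≈ 49150.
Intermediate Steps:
Q(z) = 1 - 16/z (Q(z) = -16/z + 1 = 1 - 16/z)
s + Q(-9) = 49147 + (-16 - 9)/(-9) = 49147 - ⅑*(-25) = 49147 + 25/9 = 442348/9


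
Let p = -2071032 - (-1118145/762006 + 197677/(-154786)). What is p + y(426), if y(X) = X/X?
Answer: -2908016097884121/1404141199 ≈ -2.0710e+6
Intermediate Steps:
y(X) = 1
p = -2908017502025320/1404141199 (p = -2071032 - (-1118145*1/762006 + 197677*(-1/154786)) = -2071032 - (-53245/36286 - 197677/154786) = -2071032 - 1*(-3853622048/1404141199) = -2071032 + 3853622048/1404141199 = -2908017502025320/1404141199 ≈ -2.0710e+6)
p + y(426) = -2908017502025320/1404141199 + 1 = -2908016097884121/1404141199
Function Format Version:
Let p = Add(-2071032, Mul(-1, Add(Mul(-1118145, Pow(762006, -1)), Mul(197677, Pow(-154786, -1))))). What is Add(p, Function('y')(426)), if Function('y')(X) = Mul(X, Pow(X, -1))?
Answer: Rational(-2908016097884121, 1404141199) ≈ -2.0710e+6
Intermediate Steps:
Function('y')(X) = 1
p = Rational(-2908017502025320, 1404141199) (p = Add(-2071032, Mul(-1, Add(Mul(-1118145, Rational(1, 762006)), Mul(197677, Rational(-1, 154786))))) = Add(-2071032, Mul(-1, Add(Rational(-53245, 36286), Rational(-197677, 154786)))) = Add(-2071032, Mul(-1, Rational(-3853622048, 1404141199))) = Add(-2071032, Rational(3853622048, 1404141199)) = Rational(-2908017502025320, 1404141199) ≈ -2.0710e+6)
Add(p, Function('y')(426)) = Add(Rational(-2908017502025320, 1404141199), 1) = Rational(-2908016097884121, 1404141199)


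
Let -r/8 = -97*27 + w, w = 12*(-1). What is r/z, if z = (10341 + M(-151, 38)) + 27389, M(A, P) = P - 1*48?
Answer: 2631/4715 ≈ 0.55801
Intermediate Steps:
w = -12
M(A, P) = -48 + P (M(A, P) = P - 48 = -48 + P)
r = 21048 (r = -8*(-97*27 - 12) = -8*(-2619 - 12) = -8*(-2631) = 21048)
z = 37720 (z = (10341 + (-48 + 38)) + 27389 = (10341 - 10) + 27389 = 10331 + 27389 = 37720)
r/z = 21048/37720 = 21048*(1/37720) = 2631/4715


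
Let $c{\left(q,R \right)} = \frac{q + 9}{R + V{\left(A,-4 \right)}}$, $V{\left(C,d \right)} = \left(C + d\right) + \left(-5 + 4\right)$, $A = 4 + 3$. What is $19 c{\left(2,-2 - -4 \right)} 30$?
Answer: $\frac{3135}{2} \approx 1567.5$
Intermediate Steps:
$A = 7$
$V{\left(C,d \right)} = -1 + C + d$ ($V{\left(C,d \right)} = \left(C + d\right) - 1 = -1 + C + d$)
$c{\left(q,R \right)} = \frac{9 + q}{2 + R}$ ($c{\left(q,R \right)} = \frac{q + 9}{R - -2} = \frac{9 + q}{R + 2} = \frac{9 + q}{2 + R}$)
$19 c{\left(2,-2 - -4 \right)} 30 = 19 \frac{9 + 2}{2 - -2} \cdot 30 = 19 \frac{1}{2 + \left(-2 + 4\right)} 11 \cdot 30 = 19 \frac{1}{2 + 2} \cdot 11 \cdot 30 = 19 \cdot \frac{1}{4} \cdot 11 \cdot 30 = 19 \cdot \frac{11}{4} \cdot 30 = \frac{209}{4} \cdot 30 = \frac{3135}{2}$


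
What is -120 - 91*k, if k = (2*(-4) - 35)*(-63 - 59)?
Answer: -477506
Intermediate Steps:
k = 5246 (k = (-8 - 35)*(-122) = -43*(-122) = 5246)
-120 - 91*k = -120 - 91*5246 = -120 - 477386 = -477506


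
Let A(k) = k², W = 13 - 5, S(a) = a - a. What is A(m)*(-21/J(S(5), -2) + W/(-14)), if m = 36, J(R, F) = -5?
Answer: 164592/35 ≈ 4702.6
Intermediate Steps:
S(a) = 0
W = 8
A(m)*(-21/J(S(5), -2) + W/(-14)) = 36²*(-21/(-5) + 8/(-14)) = 1296*(-21*(-⅕) + 8*(-1/14)) = 1296*(21/5 - 4/7) = 1296*(127/35) = 164592/35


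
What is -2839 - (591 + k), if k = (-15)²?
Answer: -3655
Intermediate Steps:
k = 225
-2839 - (591 + k) = -2839 - (591 + 225) = -2839 - 1*816 = -2839 - 816 = -3655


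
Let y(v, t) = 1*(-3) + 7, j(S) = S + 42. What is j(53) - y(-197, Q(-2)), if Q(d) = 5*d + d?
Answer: 91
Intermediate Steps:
j(S) = 42 + S
Q(d) = 6*d
y(v, t) = 4 (y(v, t) = -3 + 7 = 4)
j(53) - y(-197, Q(-2)) = (42 + 53) - 1*4 = 95 - 4 = 91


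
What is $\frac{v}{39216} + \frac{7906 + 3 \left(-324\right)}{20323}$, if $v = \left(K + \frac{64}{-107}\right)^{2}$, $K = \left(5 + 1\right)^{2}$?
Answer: $\frac{212804283373}{570293844177} \approx 0.37315$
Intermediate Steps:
$K = 36$ ($K = 6^{2} = 36$)
$v = \frac{14348944}{11449}$ ($v = \left(36 + \frac{64}{-107}\right)^{2} = \left(36 + 64 \left(- \frac{1}{107}\right)\right)^{2} = \left(36 - \frac{64}{107}\right)^{2} = \left(\frac{3788}{107}\right)^{2} = \frac{14348944}{11449} \approx 1253.3$)
$\frac{v}{39216} + \frac{7906 + 3 \left(-324\right)}{20323} = \frac{14348944}{11449 \cdot 39216} + \frac{7906 + 3 \left(-324\right)}{20323} = \frac{14348944}{11449} \cdot \frac{1}{39216} + \left(7906 - 972\right) \frac{1}{20323} = \frac{896809}{28061499} + 6934 \cdot \frac{1}{20323} = \frac{896809}{28061499} + \frac{6934}{20323} = \frac{212804283373}{570293844177}$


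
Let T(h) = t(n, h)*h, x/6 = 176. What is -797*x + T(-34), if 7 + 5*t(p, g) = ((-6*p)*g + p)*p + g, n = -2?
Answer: -4234646/5 ≈ -8.4693e+5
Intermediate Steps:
x = 1056 (x = 6*176 = 1056)
t(p, g) = -7/5 + g/5 + p*(p - 6*g*p)/5 (t(p, g) = -7/5 + (((-6*p)*g + p)*p + g)/5 = -7/5 + ((-6*g*p + p)*p + g)/5 = -7/5 + ((p - 6*g*p)*p + g)/5 = -7/5 + (p*(p - 6*g*p) + g)/5 = -7/5 + (g + p*(p - 6*g*p))/5 = -7/5 + (g/5 + p*(p - 6*g*p)/5) = -7/5 + g/5 + p*(p - 6*g*p)/5)
T(h) = h*(-⅗ - 23*h/5) (T(h) = (-7/5 + h/5 + (⅕)*(-2)² - 6/5*h*(-2)²)*h = (-7/5 + h/5 + (⅕)*4 - 6/5*h*4)*h = (-7/5 + h/5 + ⅘ - 24*h/5)*h = (-⅗ - 23*h/5)*h = h*(-⅗ - 23*h/5))
-797*x + T(-34) = -797*1056 + (⅕)*(-34)*(-3 - 23*(-34)) = -841632 + (⅕)*(-34)*(-3 + 782) = -841632 + (⅕)*(-34)*779 = -841632 - 26486/5 = -4234646/5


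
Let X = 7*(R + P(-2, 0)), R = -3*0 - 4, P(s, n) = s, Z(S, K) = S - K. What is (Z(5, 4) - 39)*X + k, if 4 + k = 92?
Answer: 1684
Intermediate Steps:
k = 88 (k = -4 + 92 = 88)
R = -4 (R = 0 - 4 = -4)
X = -42 (X = 7*(-4 - 2) = 7*(-6) = -42)
(Z(5, 4) - 39)*X + k = ((5 - 1*4) - 39)*(-42) + 88 = ((5 - 4) - 39)*(-42) + 88 = (1 - 39)*(-42) + 88 = -38*(-42) + 88 = 1596 + 88 = 1684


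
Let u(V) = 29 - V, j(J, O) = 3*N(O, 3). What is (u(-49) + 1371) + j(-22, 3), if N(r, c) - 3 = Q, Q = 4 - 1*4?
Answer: 1458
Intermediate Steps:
Q = 0 (Q = 4 - 4 = 0)
N(r, c) = 3 (N(r, c) = 3 + 0 = 3)
j(J, O) = 9 (j(J, O) = 3*3 = 9)
(u(-49) + 1371) + j(-22, 3) = ((29 - 1*(-49)) + 1371) + 9 = ((29 + 49) + 1371) + 9 = (78 + 1371) + 9 = 1449 + 9 = 1458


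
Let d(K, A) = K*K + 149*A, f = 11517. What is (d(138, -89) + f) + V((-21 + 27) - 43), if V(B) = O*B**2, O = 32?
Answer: 61108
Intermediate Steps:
V(B) = 32*B**2
d(K, A) = K**2 + 149*A
(d(138, -89) + f) + V((-21 + 27) - 43) = ((138**2 + 149*(-89)) + 11517) + 32*((-21 + 27) - 43)**2 = ((19044 - 13261) + 11517) + 32*(6 - 43)**2 = (5783 + 11517) + 32*(-37)**2 = 17300 + 32*1369 = 17300 + 43808 = 61108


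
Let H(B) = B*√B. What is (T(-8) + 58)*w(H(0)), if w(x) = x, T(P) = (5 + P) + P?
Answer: 0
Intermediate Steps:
H(B) = B^(3/2)
T(P) = 5 + 2*P
(T(-8) + 58)*w(H(0)) = ((5 + 2*(-8)) + 58)*0^(3/2) = ((5 - 16) + 58)*0 = (-11 + 58)*0 = 47*0 = 0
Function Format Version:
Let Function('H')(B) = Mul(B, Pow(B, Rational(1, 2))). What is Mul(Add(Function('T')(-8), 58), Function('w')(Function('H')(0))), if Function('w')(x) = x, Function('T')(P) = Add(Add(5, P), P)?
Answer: 0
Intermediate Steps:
Function('H')(B) = Pow(B, Rational(3, 2))
Function('T')(P) = Add(5, Mul(2, P))
Mul(Add(Function('T')(-8), 58), Function('w')(Function('H')(0))) = Mul(Add(Add(5, Mul(2, -8)), 58), Pow(0, Rational(3, 2))) = Mul(Add(Add(5, -16), 58), 0) = Mul(Add(-11, 58), 0) = Mul(47, 0) = 0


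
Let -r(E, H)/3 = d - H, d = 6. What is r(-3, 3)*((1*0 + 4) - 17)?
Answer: 117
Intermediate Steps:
r(E, H) = -18 + 3*H (r(E, H) = -3*(6 - H) = -18 + 3*H)
r(-3, 3)*((1*0 + 4) - 17) = (-18 + 3*3)*((1*0 + 4) - 17) = (-18 + 9)*((0 + 4) - 17) = -9*(4 - 17) = -9*(-13) = 117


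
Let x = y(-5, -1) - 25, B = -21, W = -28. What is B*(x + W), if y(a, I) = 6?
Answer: 987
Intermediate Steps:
x = -19 (x = 6 - 25 = -19)
B*(x + W) = -21*(-19 - 28) = -21*(-47) = 987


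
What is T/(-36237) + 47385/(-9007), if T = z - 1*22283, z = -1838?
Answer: -1499832398/326386659 ≈ -4.5953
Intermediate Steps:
T = -24121 (T = -1838 - 1*22283 = -1838 - 22283 = -24121)
T/(-36237) + 47385/(-9007) = -24121/(-36237) + 47385/(-9007) = -24121*(-1/36237) + 47385*(-1/9007) = 24121/36237 - 47385/9007 = -1499832398/326386659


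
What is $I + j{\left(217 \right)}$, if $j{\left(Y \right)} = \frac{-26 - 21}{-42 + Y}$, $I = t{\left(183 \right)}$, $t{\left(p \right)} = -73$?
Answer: $- \frac{12822}{175} \approx -73.269$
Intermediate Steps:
$I = -73$
$j{\left(Y \right)} = - \frac{47}{-42 + Y}$
$I + j{\left(217 \right)} = -73 - \frac{47}{-42 + 217} = -73 - \frac{47}{175} = - \frac{12822}{175}$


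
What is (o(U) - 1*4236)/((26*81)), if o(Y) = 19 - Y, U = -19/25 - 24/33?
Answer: -193211/96525 ≈ -2.0017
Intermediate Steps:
U = -409/275 (U = -19*1/25 - 24*1/33 = -19/25 - 8/11 = -409/275 ≈ -1.4873)
(o(U) - 1*4236)/((26*81)) = ((19 - 1*(-409/275)) - 1*4236)/((26*81)) = ((19 + 409/275) - 4236)/2106 = (5634/275 - 4236)*(1/2106) = -1159266/275*1/2106 = -193211/96525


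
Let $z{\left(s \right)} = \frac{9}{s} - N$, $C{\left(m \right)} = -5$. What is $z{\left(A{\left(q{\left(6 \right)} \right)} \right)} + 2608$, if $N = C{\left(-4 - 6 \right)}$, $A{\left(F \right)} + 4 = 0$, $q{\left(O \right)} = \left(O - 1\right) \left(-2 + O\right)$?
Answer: $\frac{10443}{4} \approx 2610.8$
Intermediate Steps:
$q{\left(O \right)} = \left(-1 + O\right) \left(-2 + O\right)$
$A{\left(F \right)} = -4$ ($A{\left(F \right)} = -4 + 0 = -4$)
$N = -5$
$z{\left(s \right)} = 5 + \frac{9}{s}$ ($z{\left(s \right)} = \frac{9}{s} - -5 = \frac{9}{s} + 5 = 5 + \frac{9}{s}$)
$z{\left(A{\left(q{\left(6 \right)} \right)} \right)} + 2608 = \left(5 + \frac{9}{-4}\right) + 2608 = \left(5 + 9 \left(- \frac{1}{4}\right)\right) + 2608 = \left(5 - \frac{9}{4}\right) + 2608 = \frac{11}{4} + 2608 = \frac{10443}{4}$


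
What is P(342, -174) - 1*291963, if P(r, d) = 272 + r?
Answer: -291349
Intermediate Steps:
P(342, -174) - 1*291963 = (272 + 342) - 1*291963 = 614 - 291963 = -291349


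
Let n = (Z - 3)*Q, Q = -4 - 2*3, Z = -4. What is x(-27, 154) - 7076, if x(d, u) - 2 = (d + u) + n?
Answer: -6877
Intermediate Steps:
Q = -10 (Q = -4 - 6 = -10)
n = 70 (n = (-4 - 3)*(-10) = -7*(-10) = 70)
x(d, u) = 72 + d + u (x(d, u) = 2 + ((d + u) + 70) = 2 + (70 + d + u) = 72 + d + u)
x(-27, 154) - 7076 = (72 - 27 + 154) - 7076 = 199 - 7076 = -6877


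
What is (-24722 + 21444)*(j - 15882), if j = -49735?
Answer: 215092526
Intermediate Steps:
(-24722 + 21444)*(j - 15882) = (-24722 + 21444)*(-49735 - 15882) = -3278*(-65617) = 215092526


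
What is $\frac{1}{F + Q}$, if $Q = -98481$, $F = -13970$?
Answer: $- \frac{1}{112451} \approx -8.8928 \cdot 10^{-6}$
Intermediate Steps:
$\frac{1}{F + Q} = \frac{1}{-13970 - 98481} = \frac{1}{-112451} = - \frac{1}{112451}$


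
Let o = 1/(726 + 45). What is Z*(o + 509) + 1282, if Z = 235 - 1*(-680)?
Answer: 120023674/257 ≈ 4.6702e+5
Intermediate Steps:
Z = 915 (Z = 235 + 680 = 915)
o = 1/771 ≈ 0.0012970
Z*(o + 509) + 1282 = 915*(1/771 + 509) + 1282 = 915*(392440/771) + 1282 = 119694200/257 + 1282 = 120023674/257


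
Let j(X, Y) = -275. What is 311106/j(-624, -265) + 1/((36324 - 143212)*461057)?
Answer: -15331758086401571/13552401669400 ≈ -1131.3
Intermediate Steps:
311106/j(-624, -265) + 1/((36324 - 143212)*461057) = 311106/(-275) + 1/((36324 - 143212)*461057) = 311106*(-1/275) + (1/461057)/(-106888) = -311106/275 - 1/106888*1/461057 = -311106/275 - 1/49281460616 = -15331758086401571/13552401669400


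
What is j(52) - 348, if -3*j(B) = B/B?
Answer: -1045/3 ≈ -348.33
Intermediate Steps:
j(B) = -⅓ (j(B) = -B/(3*B) = -⅓*1 = -⅓)
j(52) - 348 = -⅓ - 348 = -1045/3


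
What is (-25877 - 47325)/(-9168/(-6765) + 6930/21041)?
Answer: -1736624300455/39964223 ≈ -43455.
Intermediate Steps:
(-25877 - 47325)/(-9168/(-6765) + 6930/21041) = -73202/(-9168*(-1/6765) + 6930*(1/21041)) = -73202/(3056/2255 + 6930/21041) = -73202/79928446/47447455 = -73202*47447455/79928446 = -1736624300455/39964223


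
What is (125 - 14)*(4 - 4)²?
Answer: 0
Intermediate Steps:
(125 - 14)*(4 - 4)² = 111*0² = 111*0 = 0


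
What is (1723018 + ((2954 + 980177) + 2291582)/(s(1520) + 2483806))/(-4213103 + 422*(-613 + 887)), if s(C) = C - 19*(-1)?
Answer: -4282297445923/10183639003875 ≈ -0.42051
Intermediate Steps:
s(C) = 19 + C (s(C) = C + 19 = 19 + C)
(1723018 + ((2954 + 980177) + 2291582)/(s(1520) + 2483806))/(-4213103 + 422*(-613 + 887)) = (1723018 + ((2954 + 980177) + 2291582)/((19 + 1520) + 2483806))/(-4213103 + 422*(-613 + 887)) = (1723018 + (983131 + 2291582)/(1539 + 2483806))/(-4213103 + 422*274) = (1723018 + 3274713/2485345)/(-4213103 + 115628) = (1723018 + 3274713*(1/2485345))/(-4097475) = (1723018 + 3274713/2485345)*(-1/4097475) = (4282297445923/2485345)*(-1/4097475) = -4282297445923/10183639003875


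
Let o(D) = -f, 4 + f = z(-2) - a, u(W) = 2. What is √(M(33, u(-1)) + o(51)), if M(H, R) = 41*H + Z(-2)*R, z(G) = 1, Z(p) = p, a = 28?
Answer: 2*√345 ≈ 37.148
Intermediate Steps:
M(H, R) = -2*R + 41*H (M(H, R) = 41*H - 2*R = -2*R + 41*H)
f = -31 (f = -4 + (1 - 1*28) = -4 + (1 - 28) = -4 - 27 = -31)
o(D) = 31 (o(D) = -1*(-31) = 31)
√(M(33, u(-1)) + o(51)) = √((-2*2 + 41*33) + 31) = √((-4 + 1353) + 31) = √(1349 + 31) = √1380 = 2*√345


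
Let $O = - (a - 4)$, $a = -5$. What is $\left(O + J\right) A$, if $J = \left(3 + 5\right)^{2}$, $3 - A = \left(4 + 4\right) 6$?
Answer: $-3285$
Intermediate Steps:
$A = -45$ ($A = 3 - \left(4 + 4\right) 6 = 3 - 8 \cdot 6 = 3 - 48 = -45$)
$J = 64$ ($J = 8^{2} = 64$)
$O = 9$ ($O = - (-5 - 4) = \left(-1\right) \left(-9\right) = 9$)
$\left(O + J\right) A = \left(9 + 64\right) \left(-45\right) = 73 \left(-45\right) = -3285$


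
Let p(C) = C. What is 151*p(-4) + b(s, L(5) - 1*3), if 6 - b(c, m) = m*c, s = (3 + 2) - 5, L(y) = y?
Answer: -598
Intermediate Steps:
s = 0 (s = 5 - 5 = 0)
b(c, m) = 6 - c*m (b(c, m) = 6 - m*c = 6 - c*m)
151*p(-4) + b(s, L(5) - 1*3) = 151*(-4) + (6 - 1*0*(5 - 1*3)) = -604 + (6 - 1*0*(5 - 3)) = -604 + (6 - 1*0*2) = -604 + (6 + 0) = -604 + 6 = -598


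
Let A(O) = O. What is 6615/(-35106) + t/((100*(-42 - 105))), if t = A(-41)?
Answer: -15966859/86009700 ≈ -0.18564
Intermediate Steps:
t = -41
6615/(-35106) + t/((100*(-42 - 105))) = 6615/(-35106) - 41*1/(100*(-42 - 105)) = 6615*(-1/35106) - 41/(100*(-147)) = -2205/11702 - 41/(-14700) = -2205/11702 - 41*(-1/14700) = -2205/11702 + 41/14700 = -15966859/86009700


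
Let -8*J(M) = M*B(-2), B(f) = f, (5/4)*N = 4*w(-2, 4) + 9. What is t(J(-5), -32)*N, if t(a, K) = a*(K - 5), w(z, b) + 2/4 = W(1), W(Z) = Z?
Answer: 407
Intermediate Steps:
w(z, b) = ½ (w(z, b) = -½ + 1 = ½)
N = 44/5 (N = 4*(4*(½) + 9)/5 = 4*(2 + 9)/5 = (⅘)*11 = 44/5 ≈ 8.8000)
J(M) = M/4 (J(M) = -M*(-2)/8 = -(-1)*M/4 = M/4)
t(a, K) = a*(-5 + K)
t(J(-5), -32)*N = (((¼)*(-5))*(-5 - 32))*(44/5) = -5/4*(-37)*(44/5) = (185/4)*(44/5) = 407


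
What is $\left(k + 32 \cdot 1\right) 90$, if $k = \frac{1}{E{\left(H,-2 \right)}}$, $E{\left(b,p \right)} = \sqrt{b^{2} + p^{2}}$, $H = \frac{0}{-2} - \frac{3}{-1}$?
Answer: $2880 + \frac{90 \sqrt{13}}{13} \approx 2905.0$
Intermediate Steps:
$H = 3$ ($H = 0 \left(- \frac{1}{2}\right) - -3 = 0 + 3 = 3$)
$k = \frac{\sqrt{13}}{13}$ ($k = \frac{1}{\sqrt{3^{2} + \left(-2\right)^{2}}} = \frac{1}{\sqrt{9 + 4}} = \frac{1}{\sqrt{13}} = \frac{\sqrt{13}}{13} \approx 0.27735$)
$\left(k + 32 \cdot 1\right) 90 = \left(\frac{\sqrt{13}}{13} + 32 \cdot 1\right) 90 = \left(\frac{\sqrt{13}}{13} + 32\right) 90 = \left(32 + \frac{\sqrt{13}}{13}\right) 90 = 2880 + \frac{90 \sqrt{13}}{13}$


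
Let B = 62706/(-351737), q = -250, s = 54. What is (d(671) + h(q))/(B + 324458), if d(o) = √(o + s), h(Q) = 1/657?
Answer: 351737/74979350291880 + 351737*√29/22824764168 ≈ 8.2992e-5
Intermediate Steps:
h(Q) = 1/657
B = -62706/351737 (B = 62706*(-1/351737) = -62706/351737 ≈ -0.17828)
d(o) = √(54 + o) (d(o) = √(o + 54) = √(54 + o))
(d(671) + h(q))/(B + 324458) = (√(54 + 671) + 1/657)/(-62706/351737 + 324458) = (√725 + 1/657)/(114123820840/351737) = (5*√29 + 1/657)*(351737/114123820840) = (1/657 + 5*√29)*(351737/114123820840) = 351737/74979350291880 + 351737*√29/22824764168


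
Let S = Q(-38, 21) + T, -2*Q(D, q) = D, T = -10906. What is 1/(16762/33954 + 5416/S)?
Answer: -20536511/78165 ≈ -262.73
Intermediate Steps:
Q(D, q) = -D/2
S = -10887 (S = -½*(-38) - 10906 = 19 - 10906 = -10887)
1/(16762/33954 + 5416/S) = 1/(16762/33954 + 5416/(-10887)) = 1/(16762*(1/33954) + 5416*(-1/10887)) = 1/(8381/16977 - 5416/10887) = 1/(-78165/20536511) = -20536511/78165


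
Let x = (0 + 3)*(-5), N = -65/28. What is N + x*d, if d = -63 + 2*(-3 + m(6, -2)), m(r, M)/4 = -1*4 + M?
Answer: 49075/28 ≈ 1752.7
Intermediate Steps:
m(r, M) = -16 + 4*M (m(r, M) = 4*(-1*4 + M) = 4*(-4 + M) = -16 + 4*M)
N = -65/28 (N = -65*1/28 = -65/28 ≈ -2.3214)
x = -15 (x = 3*(-5) = -15)
d = -117 (d = -63 + 2*(-3 + (-16 + 4*(-2))) = -63 + 2*(-3 + (-16 - 8)) = -63 + 2*(-3 - 24) = -63 + 2*(-27) = -63 - 54 = -117)
N + x*d = -65/28 - 15*(-117) = -65/28 + 1755 = 49075/28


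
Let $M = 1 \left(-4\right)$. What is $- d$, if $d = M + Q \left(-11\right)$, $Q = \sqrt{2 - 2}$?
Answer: $4$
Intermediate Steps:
$Q = 0$ ($Q = \sqrt{0} = 0$)
$M = -4$
$d = -4$ ($d = -4 + 0 \left(-11\right) = -4 + 0 = -4$)
$- d = \left(-1\right) \left(-4\right) = 4$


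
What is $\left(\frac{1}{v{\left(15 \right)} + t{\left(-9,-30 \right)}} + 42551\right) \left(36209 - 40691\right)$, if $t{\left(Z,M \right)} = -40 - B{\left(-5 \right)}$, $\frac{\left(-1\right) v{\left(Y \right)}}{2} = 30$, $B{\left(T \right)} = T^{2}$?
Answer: $- \frac{23839193268}{125} \approx -1.9071 \cdot 10^{8}$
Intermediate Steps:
$v{\left(Y \right)} = -60$ ($v{\left(Y \right)} = \left(-2\right) 30 = -60$)
$t{\left(Z,M \right)} = -65$ ($t{\left(Z,M \right)} = -40 - \left(-5\right)^{2} = -40 - 25 = -65$)
$\left(\frac{1}{v{\left(15 \right)} + t{\left(-9,-30 \right)}} + 42551\right) \left(36209 - 40691\right) = \left(\frac{1}{-60 - 65} + 42551\right) \left(36209 - 40691\right) = \left(\frac{1}{-125} + 42551\right) \left(-4482\right) = \left(- \frac{1}{125} + 42551\right) \left(-4482\right) = \frac{5318874}{125} \left(-4482\right) = - \frac{23839193268}{125}$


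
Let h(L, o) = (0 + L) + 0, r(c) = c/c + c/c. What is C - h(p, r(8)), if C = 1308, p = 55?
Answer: 1253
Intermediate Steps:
r(c) = 2 (r(c) = 1 + 1 = 2)
h(L, o) = L (h(L, o) = L + 0 = L)
C - h(p, r(8)) = 1308 - 1*55 = 1308 - 55 = 1253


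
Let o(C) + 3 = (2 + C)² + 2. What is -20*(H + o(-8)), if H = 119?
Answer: -3080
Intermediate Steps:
o(C) = -1 + (2 + C)² (o(C) = -3 + ((2 + C)² + 2) = -3 + (2 + (2 + C)²) = -1 + (2 + C)²)
-20*(H + o(-8)) = -20*(119 + (-1 + (2 - 8)²)) = -20*(119 + (-1 + (-6)²)) = -20*(119 + (-1 + 36)) = -20*(119 + 35) = -20*154 = -3080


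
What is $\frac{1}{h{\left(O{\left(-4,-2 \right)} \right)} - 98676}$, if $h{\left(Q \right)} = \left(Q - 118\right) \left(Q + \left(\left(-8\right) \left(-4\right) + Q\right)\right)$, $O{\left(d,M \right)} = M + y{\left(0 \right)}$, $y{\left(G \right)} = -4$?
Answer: $- \frac{1}{101156} \approx -9.8857 \cdot 10^{-6}$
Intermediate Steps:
$O{\left(d,M \right)} = -4 + M$ ($O{\left(d,M \right)} = M - 4 = -4 + M$)
$h{\left(Q \right)} = \left(-118 + Q\right) \left(32 + 2 Q\right)$ ($h{\left(Q \right)} = \left(-118 + Q\right) \left(Q + \left(32 + Q\right)\right) = \left(-118 + Q\right) \left(32 + 2 Q\right)$)
$\frac{1}{h{\left(O{\left(-4,-2 \right)} \right)} - 98676} = \frac{1}{\left(-3776 - 204 \left(-4 - 2\right) + 2 \left(-4 - 2\right)^{2}\right) - 98676} = \frac{1}{\left(-3776 - -1224 + 2 \left(-6\right)^{2}\right) - 98676} = \frac{1}{\left(-3776 + 1224 + 2 \cdot 36\right) - 98676} = \frac{1}{\left(-3776 + 1224 + 72\right) - 98676} = \frac{1}{-2480 - 98676} = \frac{1}{-101156} = - \frac{1}{101156}$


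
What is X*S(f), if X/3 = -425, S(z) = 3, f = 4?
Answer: -3825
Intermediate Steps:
X = -1275 (X = 3*(-425) = -1275)
X*S(f) = -1275*3 = -3825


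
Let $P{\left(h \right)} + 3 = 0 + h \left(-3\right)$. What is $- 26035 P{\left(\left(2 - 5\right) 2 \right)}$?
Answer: $-390525$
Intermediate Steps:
$P{\left(h \right)} = -3 - 3 h$ ($P{\left(h \right)} = -3 + \left(0 + h \left(-3\right)\right) = -3 + \left(0 - 3 h\right) = -3 - 3 h$)
$- 26035 P{\left(\left(2 - 5\right) 2 \right)} = - 26035 \left(-3 - 3 \left(2 - 5\right) 2\right) = - 26035 \left(-3 - 3 \left(\left(-3\right) 2\right)\right) = - 26035 \left(-3 - -18\right) = - 26035 \left(-3 + 18\right) = \left(-26035\right) 15 = -390525$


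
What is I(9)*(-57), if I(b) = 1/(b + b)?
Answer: -19/6 ≈ -3.1667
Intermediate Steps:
I(b) = 1/(2*b)
I(9)*(-57) = ((½)/9)*(-57) = ((½)*(⅑))*(-57) = (1/18)*(-57) = -19/6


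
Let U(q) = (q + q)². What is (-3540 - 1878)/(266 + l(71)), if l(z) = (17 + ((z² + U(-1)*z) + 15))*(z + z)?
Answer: -2709/380480 ≈ -0.0071200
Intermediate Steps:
U(q) = 4*q² (U(q) = (2*q)² = 4*q²)
l(z) = 2*z*(32 + z² + 4*z) (l(z) = (17 + ((z² + (4*(-1)²)*z) + 15))*(z + z) = (17 + ((z² + (4*1)*z) + 15))*(2*z) = (17 + ((z² + 4*z) + 15))*(2*z) = (17 + (15 + z² + 4*z))*(2*z) = (32 + z² + 4*z)*(2*z) = 2*z*(32 + z² + 4*z))
(-3540 - 1878)/(266 + l(71)) = (-3540 - 1878)/(266 + 2*71*(32 + 71² + 4*71)) = -5418/(266 + 2*71*(32 + 5041 + 284)) = -5418/(266 + 2*71*5357) = -5418/(266 + 760694) = -5418/760960 = -5418*1/760960 = -2709/380480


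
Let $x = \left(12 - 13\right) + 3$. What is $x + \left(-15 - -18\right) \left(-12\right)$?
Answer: $-34$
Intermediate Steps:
$x = 2$ ($x = -1 + 3 = 2$)
$x + \left(-15 - -18\right) \left(-12\right) = 2 + \left(-15 - -18\right) \left(-12\right) = 2 + \left(-15 + 18\right) \left(-12\right) = 2 + 3 \left(-12\right) = 2 - 36 = -34$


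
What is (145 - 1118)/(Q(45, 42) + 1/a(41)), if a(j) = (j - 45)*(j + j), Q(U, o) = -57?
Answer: 45592/2671 ≈ 17.069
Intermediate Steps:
a(j) = 2*j*(-45 + j) (a(j) = (-45 + j)*(2*j) = 2*j*(-45 + j))
(145 - 1118)/(Q(45, 42) + 1/a(41)) = (145 - 1118)/(-57 + 1/(2*41*(-45 + 41))) = -973/(-57 + 1/(2*41*(-4))) = -973/(-57 + 1/(-328)) = -973/(-57 - 1/328) = -973/(-18697/328) = -973*(-328/18697) = 45592/2671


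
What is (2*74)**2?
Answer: 21904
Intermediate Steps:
(2*74)**2 = 148**2 = 21904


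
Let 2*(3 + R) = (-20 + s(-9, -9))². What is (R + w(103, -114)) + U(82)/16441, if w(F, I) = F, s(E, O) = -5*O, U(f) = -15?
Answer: 13563795/32882 ≈ 412.50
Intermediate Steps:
R = 619/2 (R = -3 + (-20 - 5*(-9))²/2 = -3 + (-20 + 45)²/2 = -3 + (½)*25² = -3 + (½)*625 = -3 + 625/2 = 619/2 ≈ 309.50)
(R + w(103, -114)) + U(82)/16441 = (619/2 + 103) - 15/16441 = 825/2 - 15*1/16441 = 825/2 - 15/16441 = 13563795/32882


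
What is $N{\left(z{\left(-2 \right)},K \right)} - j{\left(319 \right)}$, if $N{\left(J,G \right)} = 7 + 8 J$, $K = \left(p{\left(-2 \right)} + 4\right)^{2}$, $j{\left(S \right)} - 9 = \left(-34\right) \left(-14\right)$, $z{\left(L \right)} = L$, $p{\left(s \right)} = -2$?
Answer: $-494$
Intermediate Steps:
$j{\left(S \right)} = 485$ ($j{\left(S \right)} = 9 - -476 = 9 + 476 = 485$)
$K = 4$ ($K = \left(-2 + 4\right)^{2} = 2^{2} = 4$)
$N{\left(z{\left(-2 \right)},K \right)} - j{\left(319 \right)} = \left(7 + 8 \left(-2\right)\right) - 485 = \left(7 - 16\right) - 485 = -9 - 485 = -494$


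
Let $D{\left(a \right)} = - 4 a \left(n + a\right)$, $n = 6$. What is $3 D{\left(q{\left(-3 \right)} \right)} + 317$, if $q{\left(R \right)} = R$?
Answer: $425$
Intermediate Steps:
$D{\left(a \right)} = - 4 a \left(6 + a\right)$
$3 D{\left(q{\left(-3 \right)} \right)} + 317 = 3 \left(\left(-4\right) \left(-3\right) \left(6 - 3\right)\right) + 317 = 3 \left(\left(-4\right) \left(-3\right) 3\right) + 317 = 3 \cdot 36 + 317 = 108 + 317 = 425$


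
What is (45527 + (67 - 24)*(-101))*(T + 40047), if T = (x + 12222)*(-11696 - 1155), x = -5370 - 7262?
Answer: 218644085088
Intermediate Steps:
x = -12632
T = 5268910 (T = (-12632 + 12222)*(-11696 - 1155) = -410*(-12851) = 5268910)
(45527 + (67 - 24)*(-101))*(T + 40047) = (45527 + (67 - 24)*(-101))*(5268910 + 40047) = (45527 + 43*(-101))*5308957 = (45527 - 4343)*5308957 = 41184*5308957 = 218644085088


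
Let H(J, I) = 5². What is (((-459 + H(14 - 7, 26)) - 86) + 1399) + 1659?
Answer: 2538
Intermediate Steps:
H(J, I) = 25
(((-459 + H(14 - 7, 26)) - 86) + 1399) + 1659 = (((-459 + 25) - 86) + 1399) + 1659 = ((-434 - 86) + 1399) + 1659 = (-520 + 1399) + 1659 = 879 + 1659 = 2538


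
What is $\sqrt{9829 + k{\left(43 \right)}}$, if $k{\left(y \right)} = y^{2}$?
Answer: $\sqrt{11678} \approx 108.06$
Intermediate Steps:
$\sqrt{9829 + k{\left(43 \right)}} = \sqrt{9829 + 43^{2}} = \sqrt{9829 + 1849} = \sqrt{11678}$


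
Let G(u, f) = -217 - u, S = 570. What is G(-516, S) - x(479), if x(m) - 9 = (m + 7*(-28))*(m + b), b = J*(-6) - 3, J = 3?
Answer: -129324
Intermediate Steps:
b = -21 (b = 3*(-6) - 3 = -18 - 3 = -21)
x(m) = 9 + (-196 + m)*(-21 + m) (x(m) = 9 + (m + 7*(-28))*(m - 21) = 9 + (m - 196)*(-21 + m) = 9 + (-196 + m)*(-21 + m))
G(-516, S) - x(479) = (-217 - 1*(-516)) - (4125 + 479**2 - 217*479) = (-217 + 516) - (4125 + 229441 - 103943) = 299 - 1*129623 = 299 - 129623 = -129324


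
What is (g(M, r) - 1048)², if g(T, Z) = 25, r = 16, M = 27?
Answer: 1046529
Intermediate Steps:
(g(M, r) - 1048)² = (25 - 1048)² = (-1023)² = 1046529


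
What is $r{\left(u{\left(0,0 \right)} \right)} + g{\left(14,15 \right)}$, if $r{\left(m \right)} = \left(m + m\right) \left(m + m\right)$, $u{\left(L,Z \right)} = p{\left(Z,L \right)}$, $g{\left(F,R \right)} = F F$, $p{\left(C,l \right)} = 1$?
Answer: $200$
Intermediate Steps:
$g{\left(F,R \right)} = F^{2}$
$u{\left(L,Z \right)} = 1$
$r{\left(m \right)} = 4 m^{2}$ ($r{\left(m \right)} = 2 m 2 m = 4 m^{2}$)
$r{\left(u{\left(0,0 \right)} \right)} + g{\left(14,15 \right)} = 4 \cdot 1^{2} + 14^{2} = 4 \cdot 1 + 196 = 4 + 196 = 200$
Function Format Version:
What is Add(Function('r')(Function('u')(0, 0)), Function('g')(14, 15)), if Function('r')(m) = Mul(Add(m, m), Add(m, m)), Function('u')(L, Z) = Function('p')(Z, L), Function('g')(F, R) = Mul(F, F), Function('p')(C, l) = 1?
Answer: 200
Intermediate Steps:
Function('g')(F, R) = Pow(F, 2)
Function('u')(L, Z) = 1
Function('r')(m) = Mul(4, Pow(m, 2)) (Function('r')(m) = Mul(Mul(2, m), Mul(2, m)) = Mul(4, Pow(m, 2)))
Add(Function('r')(Function('u')(0, 0)), Function('g')(14, 15)) = Add(Mul(4, Pow(1, 2)), Pow(14, 2)) = Add(Mul(4, 1), 196) = Add(4, 196) = 200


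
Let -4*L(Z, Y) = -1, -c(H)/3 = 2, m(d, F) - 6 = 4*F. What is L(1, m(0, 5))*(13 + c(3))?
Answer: 7/4 ≈ 1.7500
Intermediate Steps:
m(d, F) = 6 + 4*F
c(H) = -6 (c(H) = -3*2 = -6)
L(Z, Y) = ¼ (L(Z, Y) = -¼*(-1) = ¼)
L(1, m(0, 5))*(13 + c(3)) = (13 - 6)/4 = (¼)*7 = 7/4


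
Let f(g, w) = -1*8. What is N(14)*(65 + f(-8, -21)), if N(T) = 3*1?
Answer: 171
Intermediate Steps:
N(T) = 3
f(g, w) = -8
N(14)*(65 + f(-8, -21)) = 3*(65 - 8) = 3*57 = 171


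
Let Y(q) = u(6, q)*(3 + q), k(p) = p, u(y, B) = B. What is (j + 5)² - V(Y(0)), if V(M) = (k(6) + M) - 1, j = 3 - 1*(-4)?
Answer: 139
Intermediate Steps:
Y(q) = q*(3 + q)
j = 7 (j = 3 + 4 = 7)
V(M) = 5 + M (V(M) = (6 + M) - 1 = 5 + M)
(j + 5)² - V(Y(0)) = (7 + 5)² - (5 + 0*(3 + 0)) = 12² - (5 + 0*3) = 144 - (5 + 0) = 144 - 1*5 = 144 - 5 = 139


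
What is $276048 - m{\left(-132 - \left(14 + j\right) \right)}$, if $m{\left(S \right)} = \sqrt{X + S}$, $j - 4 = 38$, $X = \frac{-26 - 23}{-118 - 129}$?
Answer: $276048 - \frac{i \sqrt{11457589}}{247} \approx 2.7605 \cdot 10^{5} - 13.704 i$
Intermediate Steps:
$X = \frac{49}{247}$ ($X = \frac{-26 + \left(-78 + 55\right)}{-247} = \left(-26 - 23\right) \left(- \frac{1}{247}\right) = \left(-49\right) \left(- \frac{1}{247}\right) = \frac{49}{247} \approx 0.19838$)
$j = 42$ ($j = 4 + 38 = 42$)
$m{\left(S \right)} = \sqrt{\frac{49}{247} + S}$
$276048 - m{\left(-132 - \left(14 + j\right) \right)} = 276048 - \frac{\sqrt{12103 + 61009 \left(-132 - \left(14 + 42\right)\right)}}{247} = 276048 - \frac{\sqrt{12103 + 61009 \left(-132 - 56\right)}}{247} = 276048 - \frac{\sqrt{12103 + 61009 \left(-188\right)}}{247} = 276048 - \frac{\sqrt{12103 - 11469692}}{247} = 276048 - \frac{\sqrt{-11457589}}{247} = 276048 - \frac{i \sqrt{11457589}}{247}$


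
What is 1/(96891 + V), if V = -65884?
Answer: 1/31007 ≈ 3.2251e-5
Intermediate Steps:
1/(96891 + V) = 1/(96891 - 65884) = 1/31007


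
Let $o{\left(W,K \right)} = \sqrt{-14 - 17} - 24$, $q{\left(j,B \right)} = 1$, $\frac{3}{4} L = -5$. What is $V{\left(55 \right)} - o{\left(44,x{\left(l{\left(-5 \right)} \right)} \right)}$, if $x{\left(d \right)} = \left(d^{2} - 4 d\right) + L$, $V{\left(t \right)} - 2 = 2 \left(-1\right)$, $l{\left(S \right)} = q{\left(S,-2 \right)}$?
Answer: $24 - i \sqrt{31} \approx 24.0 - 5.5678 i$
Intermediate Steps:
$L = - \frac{20}{3}$ ($L = \frac{4}{3} \left(-5\right) = - \frac{20}{3} \approx -6.6667$)
$l{\left(S \right)} = 1$
$V{\left(t \right)} = 0$ ($V{\left(t \right)} = 2 + 2 \left(-1\right) = 2 - 2 = 0$)
$x{\left(d \right)} = - \frac{20}{3} + d^{2} - 4 d$ ($x{\left(d \right)} = \left(d^{2} - 4 d\right) - \frac{20}{3} = - \frac{20}{3} + d^{2} - 4 d$)
$o{\left(W,K \right)} = -24 + i \sqrt{31}$ ($o{\left(W,K \right)} = \sqrt{-31} - 24 = i \sqrt{31} - 24 = -24 + i \sqrt{31}$)
$V{\left(55 \right)} - o{\left(44,x{\left(l{\left(-5 \right)} \right)} \right)} = 0 - \left(-24 + i \sqrt{31}\right) = 0 + \left(24 - i \sqrt{31}\right) = 24 - i \sqrt{31}$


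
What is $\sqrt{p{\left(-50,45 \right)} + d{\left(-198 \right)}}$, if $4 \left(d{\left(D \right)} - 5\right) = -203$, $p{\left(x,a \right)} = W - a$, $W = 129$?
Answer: $\frac{3 \sqrt{17}}{2} \approx 6.1847$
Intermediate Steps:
$p{\left(x,a \right)} = 129 - a$
$d{\left(D \right)} = - \frac{183}{4}$ ($d{\left(D \right)} = 5 + \frac{1}{4} \left(-203\right) = 5 - \frac{203}{4} = - \frac{183}{4}$)
$\sqrt{p{\left(-50,45 \right)} + d{\left(-198 \right)}} = \sqrt{\left(129 - 45\right) - \frac{183}{4}} = \sqrt{84 - \frac{183}{4}} = \sqrt{\frac{153}{4}} = \frac{3 \sqrt{17}}{2}$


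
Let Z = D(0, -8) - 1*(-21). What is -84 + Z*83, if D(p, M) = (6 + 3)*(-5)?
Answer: -2076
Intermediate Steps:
D(p, M) = -45 (D(p, M) = 9*(-5) = -45)
Z = -24 (Z = -45 - 1*(-21) = -45 + 21 = -24)
-84 + Z*83 = -84 - 24*83 = -84 - 1992 = -2076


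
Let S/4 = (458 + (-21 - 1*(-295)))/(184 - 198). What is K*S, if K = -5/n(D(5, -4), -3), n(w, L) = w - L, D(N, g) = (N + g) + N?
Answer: 2440/21 ≈ 116.19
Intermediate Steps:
D(N, g) = g + 2*N
K = -5/9 (K = -5/((-4 + 2*5) - 1*(-3)) = -5/((-4 + 10) + 3) = -5/(6 + 3) = -5/9 ≈ -0.55556)
S = -1464/7 (S = 4*((458 + (-21 - 1*(-295)))/(184 - 198)) = 4*((458 + (-21 + 295))/(-14)) = 4*((458 + 274)*(-1/14)) = 4*(732*(-1/14)) = 4*(-366/7) = -1464/7 ≈ -209.14)
K*S = -5/9*(-1464/7) = 2440/21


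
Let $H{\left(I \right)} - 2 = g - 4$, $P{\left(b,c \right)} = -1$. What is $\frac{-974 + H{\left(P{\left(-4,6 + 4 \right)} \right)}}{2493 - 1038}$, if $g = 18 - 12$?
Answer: $- \frac{2}{3} \approx -0.66667$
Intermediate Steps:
$g = 6$
$H{\left(I \right)} = 4$ ($H{\left(I \right)} = 2 + \left(6 - 4\right) = 2 + 2 = 4$)
$\frac{-974 + H{\left(P{\left(-4,6 + 4 \right)} \right)}}{2493 - 1038} = \frac{-974 + 4}{2493 - 1038} = - \frac{970}{1455} = \left(-970\right) \frac{1}{1455} = - \frac{2}{3}$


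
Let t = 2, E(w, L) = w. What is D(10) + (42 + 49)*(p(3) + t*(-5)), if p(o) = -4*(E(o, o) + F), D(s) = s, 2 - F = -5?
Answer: -4540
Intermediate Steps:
F = 7 (F = 2 - 1*(-5) = 2 + 5 = 7)
p(o) = -28 - 4*o (p(o) = -4*(o + 7) = -4*(7 + o) = -28 - 4*o)
D(10) + (42 + 49)*(p(3) + t*(-5)) = 10 + (42 + 49)*((-28 - 4*3) + 2*(-5)) = 10 + 91*((-28 - 12) - 10) = 10 + 91*(-40 - 10) = 10 + 91*(-50) = 10 - 4550 = -4540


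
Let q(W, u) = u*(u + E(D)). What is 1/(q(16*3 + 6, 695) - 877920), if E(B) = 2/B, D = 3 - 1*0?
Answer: -3/1183295 ≈ -2.5353e-6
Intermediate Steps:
D = 3 (D = 3 + 0 = 3)
q(W, u) = u*(⅔ + u) (q(W, u) = u*(u + 2/3) = u*(u + 2*(⅓)) = u*(u + ⅔) = u*(⅔ + u))
1/(q(16*3 + 6, 695) - 877920) = 1/((⅓)*695*(2 + 3*695) - 877920) = 1/((⅓)*695*(2 + 2085) - 877920) = 1/((⅓)*695*2087 - 877920) = 1/(1450465/3 - 877920) = 1/(-1183295/3) = -3/1183295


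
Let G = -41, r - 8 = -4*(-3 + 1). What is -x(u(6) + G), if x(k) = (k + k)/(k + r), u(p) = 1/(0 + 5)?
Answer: -102/31 ≈ -3.2903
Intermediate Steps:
r = 16 (r = 8 - 4*(-3 + 1) = 8 - 4*(-2) = 8 + 8 = 16)
u(p) = 1/5
x(k) = 2*k/(16 + k) (x(k) = (k + k)/(k + 16) = (2*k)/(16 + k) = 2*k/(16 + k))
-x(u(6) + G) = -2*(1/5 - 41)/(16 + (1/5 - 41)) = -2*(-204)/(5*(16 - 204/5)) = -2*(-204)/(5*(-124/5)) = -2*(-204)*(-5)/(5*124) = -1*102/31 = -102/31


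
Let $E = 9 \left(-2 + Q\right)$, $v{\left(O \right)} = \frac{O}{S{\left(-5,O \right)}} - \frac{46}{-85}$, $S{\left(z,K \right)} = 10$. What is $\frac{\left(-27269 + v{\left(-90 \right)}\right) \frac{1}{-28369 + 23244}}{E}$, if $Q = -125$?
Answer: $- \frac{2318584}{497919375} \approx -0.0046565$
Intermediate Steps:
$v{\left(O \right)} = \frac{46}{85} + \frac{O}{10}$ ($v{\left(O \right)} = \frac{O}{10} - \frac{46}{-85} = O \frac{1}{10} - - \frac{46}{85} = \frac{O}{10} + \frac{46}{85} = \frac{46}{85} + \frac{O}{10}$)
$E = -1143$ ($E = 9 \left(-2 - 125\right) = 9 \left(-127\right) = -1143$)
$\frac{\left(-27269 + v{\left(-90 \right)}\right) \frac{1}{-28369 + 23244}}{E} = \frac{\left(-27269 + \left(\frac{46}{85} + \frac{1}{10} \left(-90\right)\right)\right) \frac{1}{-28369 + 23244}}{-1143} = \frac{-27269 + \left(\frac{46}{85} - 9\right)}{-5125} \left(- \frac{1}{1143}\right) = \left(-27269 - \frac{719}{85}\right) \left(- \frac{1}{5125}\right) \left(- \frac{1}{1143}\right) = \left(- \frac{2318584}{85}\right) \left(- \frac{1}{5125}\right) \left(- \frac{1}{1143}\right) = \frac{2318584}{435625} \left(- \frac{1}{1143}\right) = - \frac{2318584}{497919375}$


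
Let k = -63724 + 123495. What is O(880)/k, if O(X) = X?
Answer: 880/59771 ≈ 0.014723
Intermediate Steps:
k = 59771
O(880)/k = 880/59771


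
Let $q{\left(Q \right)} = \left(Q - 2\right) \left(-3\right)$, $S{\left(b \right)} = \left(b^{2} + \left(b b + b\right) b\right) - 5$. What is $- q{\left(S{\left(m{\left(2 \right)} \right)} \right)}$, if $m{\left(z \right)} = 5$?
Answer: $504$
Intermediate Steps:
$S{\left(b \right)} = -5 + b^{2} + b \left(b + b^{2}\right)$ ($S{\left(b \right)} = \left(b^{2} + \left(b^{2} + b\right) b\right) - 5 = \left(b^{2} + \left(b + b^{2}\right) b\right) - 5 = \left(b^{2} + b \left(b + b^{2}\right)\right) - 5 = -5 + b^{2} + b \left(b + b^{2}\right)$)
$q{\left(Q \right)} = 6 - 3 Q$ ($q{\left(Q \right)} = \left(-2 + Q\right) \left(-3\right) = 6 - 3 Q$)
$- q{\left(S{\left(m{\left(2 \right)} \right)} \right)} = - (6 - 3 \left(-5 + 5^{3} + 2 \cdot 5^{2}\right)) = - (6 - 3 \left(-5 + 125 + 2 \cdot 25\right)) = - (6 - 3 \left(-5 + 125 + 50\right)) = - (6 - 510) = \left(-1\right) \left(-504\right) = 504$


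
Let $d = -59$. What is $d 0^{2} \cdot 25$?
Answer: $0$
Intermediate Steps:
$d 0^{2} \cdot 25 = - 59 \cdot 0^{2} \cdot 25 = \left(-59\right) 0 \cdot 25 = 0 \cdot 25 = 0$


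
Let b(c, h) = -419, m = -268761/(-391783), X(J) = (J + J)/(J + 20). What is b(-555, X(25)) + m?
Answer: -163888316/391783 ≈ -418.31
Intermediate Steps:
X(J) = 2*J/(20 + J) (X(J) = (2*J)/(20 + J) = 2*J/(20 + J))
m = 268761/391783 (m = -268761*(-1/391783) = 268761/391783 ≈ 0.68599)
b(-555, X(25)) + m = -419 + 268761/391783 = -163888316/391783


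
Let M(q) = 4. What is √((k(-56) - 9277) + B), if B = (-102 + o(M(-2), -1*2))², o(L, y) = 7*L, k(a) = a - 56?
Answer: I*√3913 ≈ 62.554*I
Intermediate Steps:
k(a) = -56 + a
B = 5476 (B = (-102 + 7*4)² = (-102 + 28)² = (-74)² = 5476)
√((k(-56) - 9277) + B) = √(((-56 - 56) - 9277) + 5476) = √((-112 - 9277) + 5476) = √(-9389 + 5476) = √(-3913) = I*√3913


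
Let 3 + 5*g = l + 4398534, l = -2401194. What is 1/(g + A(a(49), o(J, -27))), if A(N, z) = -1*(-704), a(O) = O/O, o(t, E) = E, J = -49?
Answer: 5/2000857 ≈ 2.4989e-6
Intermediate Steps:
a(O) = 1
g = 1997337/5 (g = -⅗ + (-2401194 + 4398534)/5 = -⅗ + (⅕)*1997340 = -⅗ + 399468 = 1997337/5 ≈ 3.9947e+5)
A(N, z) = 704
1/(g + A(a(49), o(J, -27))) = 1/(1997337/5 + 704) = 1/(2000857/5) = 5/2000857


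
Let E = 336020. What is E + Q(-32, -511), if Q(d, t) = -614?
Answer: 335406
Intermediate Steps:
E + Q(-32, -511) = 336020 - 614 = 335406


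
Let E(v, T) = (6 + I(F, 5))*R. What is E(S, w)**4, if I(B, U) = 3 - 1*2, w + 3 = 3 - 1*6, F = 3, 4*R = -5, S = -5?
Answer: 1500625/256 ≈ 5861.8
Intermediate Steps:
R = -5/4 (R = (1/4)*(-5) = -5/4 ≈ -1.2500)
w = -6 (w = -3 + (3 - 1*6) = -3 + (3 - 6) = -3 - 3 = -6)
I(B, U) = 1 (I(B, U) = 3 - 2 = 1)
E(v, T) = -35/4 (E(v, T) = (6 + 1)*(-5/4) = 7*(-5/4) = -35/4)
E(S, w)**4 = (-35/4)**4 = 1500625/256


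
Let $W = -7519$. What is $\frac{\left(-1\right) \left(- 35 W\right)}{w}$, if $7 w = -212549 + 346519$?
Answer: $- \frac{368431}{26794} \approx -13.751$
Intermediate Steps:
$w = \frac{133970}{7}$ ($w = \frac{-212549 + 346519}{7} = \frac{1}{7} \cdot 133970 = \frac{133970}{7} \approx 19139.0$)
$\frac{\left(-1\right) \left(- 35 W\right)}{w} = \frac{\left(-1\right) \left(\left(-35\right) \left(-7519\right)\right)}{\frac{133970}{7}} = \left(-1\right) 263165 \cdot \frac{7}{133970} = \left(-263165\right) \frac{7}{133970} = - \frac{368431}{26794}$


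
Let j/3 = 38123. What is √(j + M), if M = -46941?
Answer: 6*√1873 ≈ 259.67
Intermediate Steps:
j = 114369 (j = 3*38123 = 114369)
√(j + M) = √(114369 - 46941) = √67428 = 6*√1873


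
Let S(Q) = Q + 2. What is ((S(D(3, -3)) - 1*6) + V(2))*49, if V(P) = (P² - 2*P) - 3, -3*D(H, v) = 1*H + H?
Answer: -441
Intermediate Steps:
D(H, v) = -2*H/3 (D(H, v) = -(1*H + H)/3 = -(H + H)/3 = -2*H/3)
S(Q) = 2 + Q
V(P) = -3 + P² - 2*P
((S(D(3, -3)) - 1*6) + V(2))*49 = (((2 - ⅔*3) - 1*6) + (-3 + 2² - 2*2))*49 = (((2 - 2) - 6) + (-3 + 4 - 4))*49 = ((0 - 6) - 3)*49 = (-6 - 3)*49 = -9*49 = -441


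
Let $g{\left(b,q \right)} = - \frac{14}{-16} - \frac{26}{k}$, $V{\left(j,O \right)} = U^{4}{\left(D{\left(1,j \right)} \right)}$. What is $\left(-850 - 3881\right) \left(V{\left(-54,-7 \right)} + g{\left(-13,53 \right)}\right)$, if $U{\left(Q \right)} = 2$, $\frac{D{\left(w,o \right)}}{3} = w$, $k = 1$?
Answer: $\frac{345363}{8} \approx 43170.0$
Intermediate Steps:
$D{\left(w,o \right)} = 3 w$
$V{\left(j,O \right)} = 16$ ($V{\left(j,O \right)} = 2^{4} = 16$)
$g{\left(b,q \right)} = - \frac{201}{8}$ ($g{\left(b,q \right)} = - \frac{14}{-16} - \frac{26}{1} = \left(-14\right) \left(- \frac{1}{16}\right) - 26 = \frac{7}{8} - 26 = - \frac{201}{8}$)
$\left(-850 - 3881\right) \left(V{\left(-54,-7 \right)} + g{\left(-13,53 \right)}\right) = \left(-850 - 3881\right) \left(16 - \frac{201}{8}\right) = \left(-4731\right) \left(- \frac{73}{8}\right) = \frac{345363}{8}$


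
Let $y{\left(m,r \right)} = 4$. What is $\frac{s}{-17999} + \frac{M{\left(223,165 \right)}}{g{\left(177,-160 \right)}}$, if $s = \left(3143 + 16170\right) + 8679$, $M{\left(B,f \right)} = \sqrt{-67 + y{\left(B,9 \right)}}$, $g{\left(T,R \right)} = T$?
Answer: $- \frac{27992}{17999} + \frac{i \sqrt{7}}{59} \approx -1.5552 + 0.044843 i$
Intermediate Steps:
$M{\left(B,f \right)} = 3 i \sqrt{7}$ ($M{\left(B,f \right)} = \sqrt{-67 + 4} = \sqrt{-63} = 3 i \sqrt{7}$)
$s = 27992$ ($s = 19313 + 8679 = 27992$)
$\frac{s}{-17999} + \frac{M{\left(223,165 \right)}}{g{\left(177,-160 \right)}} = \frac{27992}{-17999} + \frac{3 i \sqrt{7}}{177} = 27992 \left(- \frac{1}{17999}\right) + 3 i \sqrt{7} \cdot \frac{1}{177} = - \frac{27992}{17999} + \frac{i \sqrt{7}}{59}$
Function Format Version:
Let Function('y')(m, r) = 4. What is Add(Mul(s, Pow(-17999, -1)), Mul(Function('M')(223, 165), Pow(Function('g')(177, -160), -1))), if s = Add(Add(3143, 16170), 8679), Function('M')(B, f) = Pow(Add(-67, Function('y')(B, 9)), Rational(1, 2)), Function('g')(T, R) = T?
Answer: Add(Rational(-27992, 17999), Mul(Rational(1, 59), I, Pow(7, Rational(1, 2)))) ≈ Add(-1.5552, Mul(0.044843, I))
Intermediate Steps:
Function('M')(B, f) = Mul(3, I, Pow(7, Rational(1, 2))) (Function('M')(B, f) = Pow(Add(-67, 4), Rational(1, 2)) = Pow(-63, Rational(1, 2)) = Mul(3, I, Pow(7, Rational(1, 2))))
s = 27992 (s = Add(19313, 8679) = 27992)
Add(Mul(s, Pow(-17999, -1)), Mul(Function('M')(223, 165), Pow(Function('g')(177, -160), -1))) = Add(Mul(27992, Pow(-17999, -1)), Mul(Mul(3, I, Pow(7, Rational(1, 2))), Pow(177, -1))) = Add(Mul(27992, Rational(-1, 17999)), Mul(Mul(3, I, Pow(7, Rational(1, 2))), Rational(1, 177))) = Add(Rational(-27992, 17999), Mul(Rational(1, 59), I, Pow(7, Rational(1, 2))))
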